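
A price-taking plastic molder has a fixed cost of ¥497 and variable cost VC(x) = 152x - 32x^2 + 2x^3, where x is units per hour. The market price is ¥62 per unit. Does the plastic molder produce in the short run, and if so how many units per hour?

Produce at x = 9

From TC, MC = TC'(x) = 152 - 64x + 6x^2 and AVC = VC/x = 152 - 32x + 2x^2.
AVC hits its minimum where MC = AVC, at x = 8, giving min AVC = 152 - 32·8 + 2·8^2 = ¥24.
P = ¥62 exceeds min AVC = ¥24, so the firm stays open.
Set P = MC: 62 = 152 - 64x + 6x^2 → 90 - 64x + 6x^2 = 0. The roots are x = 5/3 and x = 9; the profit-maximizing output is on the rising part of MC, so x* = 9.
Check: AVC at x = 9 is ¥26 ≤ P, so revenue covers variable cost.
Profit = P·x − TC = 62·9 − 731 = -¥173, a loss, but smaller than the ¥497 fixed cost the firm would lose by shutting down.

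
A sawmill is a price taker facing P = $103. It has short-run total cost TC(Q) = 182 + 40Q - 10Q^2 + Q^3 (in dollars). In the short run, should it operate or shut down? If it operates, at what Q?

From TC, MC = TC'(Q) = 40 - 20Q + 3Q^2 and AVC = VC/Q = 40 - 10Q + Q^2.
AVC is minimized where dAVC/dQ = -10 + 2Q = 0, at Q = 5; min AVC = 40 - 10·5 + 5^2 = $15.
P = $103 exceeds min AVC = $15, so the firm stays open.
Solving P = MC: -63 - 20Q + 3Q^2 = 0 ⇒ Q = -7/3 or 9. On the upward-sloping branch, Q* = 9.
Check: AVC at Q = 9 is $31 ≤ P, so revenue covers variable cost.
Profit = P·Q − TC = 103·9 − 461 = $466.

Produce at Q = 9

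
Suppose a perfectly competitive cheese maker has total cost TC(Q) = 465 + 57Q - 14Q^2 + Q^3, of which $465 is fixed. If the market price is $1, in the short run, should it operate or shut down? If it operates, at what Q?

Variable cost is VC = 57Q - 14Q^2 + Q^3, so AVC = VC/Q = 57 - 14Q + Q^2 and MC = dTC/dQ = 57 - 28Q + 3Q^2.
AVC is minimized where dAVC/dQ = -14 + 2Q = 0, at Q = 7; min AVC = 57 - 14·7 + 7^2 = $8.
P = $1 lies below min AVC = $8; no output level covers variable cost.
The firm minimizes its loss by shutting down and losing only its fixed cost of $465.

Shut down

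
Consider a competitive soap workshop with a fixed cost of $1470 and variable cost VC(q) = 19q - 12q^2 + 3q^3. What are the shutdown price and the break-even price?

Shutdown price = $7; break-even price = $292

Shutdown price = min AVC. AVC = 19 - 12q + 3q^2, with vertex at q = 2 and minimum $7.
ATC = 1470/q + 19 - 12q + 3q^2. Setting dATC/dq = −1470/q^2 − 12 + 6q = 0 gives q = 7 (since 6·7^3 − 12·7^2 = 1470).
min ATC = 1470/7 + 19 − 12·7 + 3·7^2 = $292. That is the break-even price.
For $7 ≤ P < $292 the firm produces at a loss; below $7 it shuts down.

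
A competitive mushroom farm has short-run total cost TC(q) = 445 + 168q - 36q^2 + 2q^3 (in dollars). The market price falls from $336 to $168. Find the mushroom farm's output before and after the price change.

Output falls from 14 to 12

AVC = 168 - 36q + 2q^2, minimized at q = 9 where min AVC = $6. MC = 168 - 72q + 6q^2.
At P = $336 ≥ min AVC, set P = MC on the rising branch: q = 14.
At P = $168 ≥ min AVC, set P = MC: q = 12. The firm stays open but cuts output.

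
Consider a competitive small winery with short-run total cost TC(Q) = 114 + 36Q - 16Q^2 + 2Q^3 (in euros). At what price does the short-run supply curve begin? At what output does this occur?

€4 per unit, at Q = 4

The shutdown price is the minimum of AVC. VC = 36Q - 16Q^2 + 2Q^3, so AVC = 36 - 16Q + 2Q^2.
At the minimum of AVC, MC = AVC. MC = 36 - 32Q + 6Q^2; setting MC = AVC gives 4Q^2 - 16Q = 0, so Q = 4. min AVC = 4.
So the shutdown price is €4.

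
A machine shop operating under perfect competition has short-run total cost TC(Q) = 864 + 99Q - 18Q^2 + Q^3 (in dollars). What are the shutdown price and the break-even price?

Shutdown price = min AVC. AVC = 99 - 18Q + Q^2, with vertex at Q = 9 and minimum $18.
ATC = 864/Q + 99 - 18Q + Q^2. Setting dATC/dQ = −864/Q^2 − 18 + 2Q = 0 gives Q = 12 (since 2·12^3 − 18·12^2 = 864).
min ATC = 864/12 + 99 − 18·12 + 12^2 = $99. That is the break-even price.
Between these two prices the firm operates at a loss; above $99 it earns a profit.

Shutdown price = $18; break-even price = $99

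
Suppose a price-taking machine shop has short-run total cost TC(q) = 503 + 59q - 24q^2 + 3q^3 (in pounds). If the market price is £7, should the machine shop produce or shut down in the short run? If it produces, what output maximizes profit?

Shut down

From TC, MC = TC'(q) = 59 - 48q + 9q^2 and AVC = VC/q = 59 - 24q + 3q^2.
AVC is minimized where dAVC/dq = -24 + 6q = 0, at q = 4; min AVC = 59 - 24·4 + 3·4^2 = £11.
P = £7 lies below min AVC = £11; no output level covers variable cost.
Best response: produce nothing and absorb the £503 fixed cost.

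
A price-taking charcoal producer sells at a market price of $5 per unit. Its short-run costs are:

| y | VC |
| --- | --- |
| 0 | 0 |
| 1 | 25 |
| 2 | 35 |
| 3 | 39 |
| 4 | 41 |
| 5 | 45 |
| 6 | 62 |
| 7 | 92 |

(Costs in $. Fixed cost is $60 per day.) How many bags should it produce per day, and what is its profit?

Compute π = P·y − TC at each output: y=0: -60; y=1: -80; y=2: -85; y=3: -84; y=4: -81; y=5: -80; y=6: -92; y=7: -117.
Profit is highest at y = 0. Equivalently, the lowest AVC in the table is 45/5 ≈ $9 at y = 5, and P = $5 falls below it — price never covers variable cost, so the firm shuts down and loses only its fixed cost.

y = 0 (shut down); profit = -$60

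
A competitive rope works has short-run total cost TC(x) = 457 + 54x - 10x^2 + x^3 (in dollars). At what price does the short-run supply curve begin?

$29 per unit

The shutdown price is the minimum of AVC. VC = 54x - 10x^2 + x^3, so AVC = 54 - 10x + x^2.
dAVC/dx = -10 + 2x = 0 gives x = 5. min AVC = 54 - 10·5 + 5^2 = 29.
The firm shuts down for any P below $29.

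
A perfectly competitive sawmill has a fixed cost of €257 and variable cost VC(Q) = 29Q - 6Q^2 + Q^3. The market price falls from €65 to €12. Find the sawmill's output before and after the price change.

Output falls from 6 to 0 (the firm shuts down)

AVC = 29 - 6Q + Q^2, minimized at Q = 3 where min AVC = €20. MC = 29 - 12Q + 3Q^2.
With P = €65 above the shutdown price, P = MC gives Q = 6.
At P = €12 < min AVC = €20, price no longer covers variable cost at any output, so the firm shuts down: Q = 0.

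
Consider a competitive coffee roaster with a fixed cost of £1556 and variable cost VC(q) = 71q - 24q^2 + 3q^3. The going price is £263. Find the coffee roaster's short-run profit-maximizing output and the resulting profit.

AVC = 71 - 24q + 3q^2; min AVC = £23 at q = 4. Since P = £263 ≥ min AVC, the firm produces.
MC = 71 - 48q + 9q^2. Setting P = MC and taking the root on the rising branch gives q* = 8.
TR = 263·8 = 2104. TC = 1556 + 568 = 2124. Profit = 2104 − 2124 = -£20.
That loss of £20 beats the £1556 the firm would lose by shutting down; producing recovers £1536 of fixed cost.

Profit = -£20 at q = 8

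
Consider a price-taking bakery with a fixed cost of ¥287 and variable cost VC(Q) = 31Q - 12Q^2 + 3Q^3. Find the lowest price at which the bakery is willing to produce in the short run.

The firm shuts down when price falls below the minimum of average variable cost. AVC = VC/Q = 31 - 12Q + 3Q^2.
dAVC/dQ = -12 + 6Q = 0 gives Q = 2. min AVC = 31 - 12·2 + 3·2^2 = 19.
The firm shuts down for any P below ¥19.

¥19 per unit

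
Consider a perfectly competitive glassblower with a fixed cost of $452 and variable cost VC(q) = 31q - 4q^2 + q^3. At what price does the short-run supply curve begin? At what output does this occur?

Short-run supply begins at min AVC. From VC = 31q - 4q^2 + q^3, AVC = 31 - 4q + q^2.
dAVC/dq = -4 + 2q = 0 gives q = 2. min AVC = 31 - 4·2 + 2^2 = 27.
The firm shuts down for any P below $27.

$27 per unit, at q = 2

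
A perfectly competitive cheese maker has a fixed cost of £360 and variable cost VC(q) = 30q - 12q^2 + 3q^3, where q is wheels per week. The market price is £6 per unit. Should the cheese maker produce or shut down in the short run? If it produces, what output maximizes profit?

Shut down

Variable cost is VC = 30q - 12q^2 + 3q^3, so AVC = VC/q = 30 - 12q + 3q^2 and MC = dTC/dq = 30 - 24q + 9q^2.
The AVC parabola has its vertex at q = 12/6 = 2, where AVC = 30 - 12·2 + 3·2^2 = £18.
With P < min AVC (£6 < £18), every unit sold adds to the loss.
Best response: produce nothing and absorb the £360 fixed cost.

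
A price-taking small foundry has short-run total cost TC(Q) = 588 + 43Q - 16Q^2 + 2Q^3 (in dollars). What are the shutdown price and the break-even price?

AVC = 43 - 16Q + 2Q^2; minimized at Q = 4, giving min AVC = $11. That is the shutdown price.
ATC = 588/Q + 43 - 16Q + 2Q^2. Setting dATC/dQ = −588/Q^2 − 16 + 4Q = 0 gives Q = 7 (since 4·7^3 − 16·7^2 = 588).
min ATC = 588/7 + 43 − 16·7 + 2·7^2 = $113. That is the break-even price.
Between these two prices the firm operates at a loss; above $113 it earns a profit.

Shutdown price = $11; break-even price = $113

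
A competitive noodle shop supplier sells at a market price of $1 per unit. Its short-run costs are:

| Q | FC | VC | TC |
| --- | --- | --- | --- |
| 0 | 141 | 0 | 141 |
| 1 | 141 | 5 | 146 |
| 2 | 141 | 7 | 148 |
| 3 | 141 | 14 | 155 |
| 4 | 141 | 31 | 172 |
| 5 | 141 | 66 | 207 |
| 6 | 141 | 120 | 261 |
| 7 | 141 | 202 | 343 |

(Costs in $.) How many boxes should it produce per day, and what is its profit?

Q = 0 (shut down); profit = -$141

Tabulate TR − TC: Q=0: -141; Q=1: -145; Q=2: -146; Q=3: -152; Q=4: -168; Q=5: -202; Q=6: -255; Q=7: -336.
Profit is highest at Q = 0. Equivalently, the lowest AVC in the table is 7/2 ≈ $3.50 at Q = 2, and P = $1 falls below it — price never covers variable cost, so the firm shuts down and loses only its fixed cost.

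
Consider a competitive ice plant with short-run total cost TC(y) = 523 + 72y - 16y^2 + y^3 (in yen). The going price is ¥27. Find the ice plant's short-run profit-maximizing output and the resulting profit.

Profit = -¥361 at y = 9

AVC = 72 - 16y + y^2 has its minimum ¥8 at y = 8; price ¥27 clears that bar, so the firm operates.
With MC = 72 - 32y + 3y^2, P = MC on the upward-sloping part at y* = 9.
TR = 27·9 = 243. TC = 523 + 81 = 604. Profit = 243 − 604 = -¥361.
Shutting down would mean losing the fixed cost of ¥523, so operating at a loss of ¥361 is better by ¥162.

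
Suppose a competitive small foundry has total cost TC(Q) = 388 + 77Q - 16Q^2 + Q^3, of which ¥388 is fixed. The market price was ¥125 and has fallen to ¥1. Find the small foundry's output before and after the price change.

MC = 77 - 32Q + 3Q^2; the shutdown threshold is min AVC = ¥13 (at Q = 8).
At P = ¥125 ≥ min AVC, set P = MC on the rising branch: Q = 12.
At P = ¥1 < min AVC = ¥13, price no longer covers variable cost at any output, so the firm shuts down: Q = 0.

Output falls from 12 to 0 (the firm shuts down)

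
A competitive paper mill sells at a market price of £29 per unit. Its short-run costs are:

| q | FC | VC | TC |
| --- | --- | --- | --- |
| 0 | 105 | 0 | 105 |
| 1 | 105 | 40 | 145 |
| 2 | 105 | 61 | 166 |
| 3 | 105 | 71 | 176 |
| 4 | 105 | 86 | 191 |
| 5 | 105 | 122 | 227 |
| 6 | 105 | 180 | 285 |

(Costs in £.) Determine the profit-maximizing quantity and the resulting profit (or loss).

Profit at each row (π = 29q − TC): q=0: -105; q=1: -116; q=2: -108; q=3: -89; q=4: -75; q=5: -82; q=6: -111.
Profit is maximized at q = 4. AVC there is 86/4 = £21.50 ≤ P, so producing beats shutting down (which would give -£105).

q = 4; profit = -£75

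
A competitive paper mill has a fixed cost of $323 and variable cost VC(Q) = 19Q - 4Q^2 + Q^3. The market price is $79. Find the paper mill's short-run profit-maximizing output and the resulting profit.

Profit = -$35 at Q = 6

AVC = 19 - 4Q + Q^2 has its minimum $15 at Q = 2; price $79 clears that bar, so the firm operates.
MC = 19 - 8Q + 3Q^2. Setting P = MC and taking the root on the rising branch gives Q* = 6.
TR = 79·6 = 474. TC = 323 + 186 = 509. Profit = 474 − 509 = -$35.
That loss of $35 beats the $323 the firm would lose by shutting down; producing recovers $288 of fixed cost.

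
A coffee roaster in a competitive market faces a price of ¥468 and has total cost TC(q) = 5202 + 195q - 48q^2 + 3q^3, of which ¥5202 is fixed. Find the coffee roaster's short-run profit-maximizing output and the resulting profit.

AVC = 195 - 48q + 3q^2; min AVC = ¥3 at q = 8. Since P = ¥468 ≥ min AVC, the firm produces.
MC = 195 - 96q + 9q^2. Setting P = MC and taking the root on the rising branch gives q* = 13.
TR = 468·13 = 6084. TC = 5202 + 1014 = 6216. Profit = 6084 − 6216 = -¥132.
That loss of ¥132 beats the ¥5202 the firm would lose by shutting down; producing recovers ¥5070 of fixed cost.

Profit = -¥132 at q = 13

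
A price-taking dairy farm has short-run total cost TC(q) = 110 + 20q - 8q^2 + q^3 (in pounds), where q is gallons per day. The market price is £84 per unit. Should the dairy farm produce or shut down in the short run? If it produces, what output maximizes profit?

Strip out fixed cost: VC = 20q - 8q^2 + q^3. Then AVC = 20 - 8q + q^2 and MC = 20 - 16q + 3q^2.
The AVC parabola has its vertex at q = 8/2 = 4, where AVC = 20 - 8·4 + 4^2 = £4.
Since P = £84 ≥ min AVC = £4, price covers variable cost and the firm should produce.
P = MC gives -64 - 16q + 3q^2 = 0, with roots -8/3 and 8. Take the larger (rising MC): q* = 8.
Check: AVC at q = 8 is £20 ≤ P, so revenue covers variable cost.
Profit = P·q − TC = 84·8 − 270 = £402.

Produce at q = 8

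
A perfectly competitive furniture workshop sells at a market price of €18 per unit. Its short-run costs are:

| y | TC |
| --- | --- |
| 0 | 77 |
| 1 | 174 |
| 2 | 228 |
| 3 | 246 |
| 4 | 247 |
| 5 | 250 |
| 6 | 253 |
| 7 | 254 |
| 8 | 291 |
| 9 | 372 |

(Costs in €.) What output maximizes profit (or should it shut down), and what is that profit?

y = 0 (shut down); profit = -€77

Compute π = P·y − TC at each output: y=0: -77; y=1: -156; y=2: -192; y=3: -192; y=4: -175; y=5: -160; y=6: -145; y=7: -128; y=8: -147; y=9: -210.
Profit is highest at y = 0. Equivalently, the lowest AVC in the table is 177/7 ≈ €25.29 at y = 7, and P = €18 falls below it — price never covers variable cost, so the firm shuts down and loses only its fixed cost.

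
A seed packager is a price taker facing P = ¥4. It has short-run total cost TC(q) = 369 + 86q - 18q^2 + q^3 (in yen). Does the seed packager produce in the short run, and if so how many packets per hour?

Shut down

Strip out fixed cost: VC = 86q - 18q^2 + q^3. Then AVC = 86 - 18q + q^2 and MC = 86 - 36q + 3q^2.
AVC hits its minimum where MC = AVC, at q = 9, giving min AVC = 86 - 18·9 + 9^2 = ¥5.
P = ¥4 lies below min AVC = ¥5; no output level covers variable cost.
The firm minimizes its loss by shutting down and losing only its fixed cost of ¥369.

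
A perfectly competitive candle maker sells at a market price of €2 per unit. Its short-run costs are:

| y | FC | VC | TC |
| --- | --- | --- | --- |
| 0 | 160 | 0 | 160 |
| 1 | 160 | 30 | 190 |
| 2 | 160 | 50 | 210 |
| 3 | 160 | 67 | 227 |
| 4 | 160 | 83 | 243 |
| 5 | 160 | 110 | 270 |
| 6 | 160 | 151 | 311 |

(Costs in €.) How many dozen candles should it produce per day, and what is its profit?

y = 0 (shut down); profit = -€160

Compute π = P·y − TC at each output: y=0: -160; y=1: -188; y=2: -206; y=3: -221; y=4: -235; y=5: -260; y=6: -299.
Profit is highest at y = 0. Equivalently, the lowest AVC in the table is 83/4 ≈ €20.75 at y = 4, and P = €2 falls below it — price never covers variable cost, so the firm shuts down and loses only its fixed cost.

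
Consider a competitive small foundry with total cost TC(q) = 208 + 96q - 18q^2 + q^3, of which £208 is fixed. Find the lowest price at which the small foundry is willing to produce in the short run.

The shutdown price is the minimum of AVC. VC = 96q - 18q^2 + q^3, so AVC = 96 - 18q + q^2.
dAVC/dq = -18 + 2q = 0 gives q = 9. min AVC = 96 - 18·9 + 9^2 = 15.
For P < £15 the firm produces nothing.

£15 per unit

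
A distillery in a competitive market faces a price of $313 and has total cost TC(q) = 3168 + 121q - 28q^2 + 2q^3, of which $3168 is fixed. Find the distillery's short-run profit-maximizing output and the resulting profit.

AVC = 121 - 28q + 2q^2 has its minimum $23 at q = 7; price $313 clears that bar, so the firm operates.
With MC = 121 - 56q + 6q^2, P = MC on the upward-sloping part at q* = 12.
TR = 313·12 = 3756. TC = 3168 + 876 = 4044. Profit = 3756 − 4044 = -$288.
Shutting down would mean losing the fixed cost of $3168, so operating at a loss of $288 is better by $2880.

Profit = -$288 at q = 12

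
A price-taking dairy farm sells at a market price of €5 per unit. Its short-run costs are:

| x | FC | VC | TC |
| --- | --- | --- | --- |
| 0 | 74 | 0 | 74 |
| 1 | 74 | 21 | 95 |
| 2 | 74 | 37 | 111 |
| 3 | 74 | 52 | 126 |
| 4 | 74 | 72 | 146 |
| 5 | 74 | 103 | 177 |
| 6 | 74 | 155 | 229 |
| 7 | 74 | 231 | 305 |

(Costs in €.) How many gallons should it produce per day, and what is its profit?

Profit at each row (π = 5x − TC): x=0: -74; x=1: -90; x=2: -101; x=3: -111; x=4: -126; x=5: -152; x=6: -199; x=7: -270.
Profit is highest at x = 0. Equivalently, the lowest AVC in the table is 52/3 ≈ €17.33 at x = 3, and P = €5 falls below it — price never covers variable cost, so the firm shuts down and loses only its fixed cost.

x = 0 (shut down); profit = -€74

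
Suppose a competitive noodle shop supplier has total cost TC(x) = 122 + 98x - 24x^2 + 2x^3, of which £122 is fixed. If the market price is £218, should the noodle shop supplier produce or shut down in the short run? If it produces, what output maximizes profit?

Produce at x = 10

Strip out fixed cost: VC = 98x - 24x^2 + 2x^3. Then AVC = 98 - 24x + 2x^2 and MC = 98 - 48x + 6x^2.
The AVC parabola has its vertex at x = 24/4 = 6, where AVC = 98 - 24·6 + 2·6^2 = £26.
P = £218 exceeds min AVC = £26, so the firm stays open.
Set P = MC: 218 = 98 - 48x + 6x^2 → -120 - 48x + 6x^2 = 0. The roots are x = -2 and x = 10; the profit-maximizing output is on the rising part of MC, so x* = 10.
Check: AVC at x = 10 is £58 ≤ P, so revenue covers variable cost.
Profit = P·x − TC = 218·10 − 702 = £1478.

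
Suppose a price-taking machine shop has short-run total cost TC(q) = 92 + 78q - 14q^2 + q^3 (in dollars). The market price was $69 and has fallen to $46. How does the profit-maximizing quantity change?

MC = 78 - 28q + 3q^2; the shutdown threshold is min AVC = $29 (at q = 7).
At P = $69 ≥ min AVC, set P = MC on the rising branch: q = 9.
At P = $46 ≥ min AVC, set P = MC: q = 8. The firm stays open but cuts output.

Output falls from 9 to 8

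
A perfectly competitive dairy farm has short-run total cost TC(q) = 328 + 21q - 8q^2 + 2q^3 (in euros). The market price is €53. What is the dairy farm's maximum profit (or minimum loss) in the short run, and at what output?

AVC = 21 - 8q + 2q^2; min AVC = €13 at q = 2. Since P = €53 ≥ min AVC, the firm produces.
With MC = 21 - 16q + 6q^2, P = MC on the upward-sloping part at q* = 4.
TR = 53·4 = 212. TC = 328 + 84 = 412. Profit = 212 − 412 = -€200.
That loss of €200 beats the €328 the firm would lose by shutting down; producing recovers €128 of fixed cost.

Profit = -€200 at q = 4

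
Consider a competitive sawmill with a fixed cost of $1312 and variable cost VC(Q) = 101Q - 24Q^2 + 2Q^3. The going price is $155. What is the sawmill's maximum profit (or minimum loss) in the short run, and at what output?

Profit = -$340 at Q = 9

AVC = 101 - 24Q + 2Q^2; min AVC = $29 at Q = 6. Since P = $155 ≥ min AVC, the firm produces.
MC = 101 - 48Q + 6Q^2. Setting P = MC and taking the root on the rising branch gives Q* = 9.
TR = 155·9 = 1395. TC = 1312 + 423 = 1735. Profit = 1395 − 1735 = -$340.
That loss of $340 beats the $1312 the firm would lose by shutting down; producing recovers $972 of fixed cost.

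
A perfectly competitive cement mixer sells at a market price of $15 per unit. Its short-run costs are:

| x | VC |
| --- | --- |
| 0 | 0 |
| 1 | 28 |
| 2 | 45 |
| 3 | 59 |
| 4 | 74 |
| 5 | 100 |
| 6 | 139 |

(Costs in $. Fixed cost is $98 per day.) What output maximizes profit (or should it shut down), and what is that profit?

Tabulate TR − TC: x=0: -98; x=1: -111; x=2: -113; x=3: -112; x=4: -112; x=5: -123; x=6: -147.
Profit is highest at x = 0. Equivalently, the lowest AVC in the table is 74/4 ≈ $18.50 at x = 4, and P = $15 falls below it — price never covers variable cost, so the firm shuts down and loses only its fixed cost.

x = 0 (shut down); profit = -$98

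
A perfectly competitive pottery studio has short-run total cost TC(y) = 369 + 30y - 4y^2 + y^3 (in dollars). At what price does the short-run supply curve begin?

$26 per unit

The firm shuts down when price falls below the minimum of average variable cost. AVC = VC/y = 30 - 4y + y^2.
At the minimum of AVC, MC = AVC. MC = 30 - 8y + 3y^2; setting MC = AVC gives 2y^2 - 4y = 0, so y = 2. min AVC = 26.
For P < $26 the firm produces nothing.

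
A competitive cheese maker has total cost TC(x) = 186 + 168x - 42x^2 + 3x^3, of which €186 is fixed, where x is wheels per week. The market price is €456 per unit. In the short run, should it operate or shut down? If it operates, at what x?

Produce at x = 12

Strip out fixed cost: VC = 168x - 42x^2 + 3x^3. Then AVC = 168 - 42x + 3x^2 and MC = 168 - 84x + 9x^2.
AVC is minimized where dAVC/dx = -42 + 6x = 0, at x = 7; min AVC = 168 - 42·7 + 3·7^2 = €21.
Because €456 ≥ €21, revenue can cover variable cost; the firm operates.
P = MC gives -288 - 84x + 9x^2 = 0, with roots -8/3 and 12. Take the larger (rising MC): x* = 12.
Check: AVC at x = 12 is €96 ≤ P, so revenue covers variable cost.
Profit = P·x − TC = 456·12 − 1338 = €4134.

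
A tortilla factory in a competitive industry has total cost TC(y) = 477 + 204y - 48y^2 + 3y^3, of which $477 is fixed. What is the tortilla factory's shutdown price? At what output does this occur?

The shutdown price is the minimum of AVC. VC = 204y - 48y^2 + 3y^3, so AVC = 204 - 48y + 3y^2.
At the minimum of AVC, MC = AVC. MC = 204 - 96y + 9y^2; setting MC = AVC gives 6y^2 - 48y = 0, so y = 8. min AVC = 12.
For P < $12 the firm produces nothing.

$12 per unit, at y = 8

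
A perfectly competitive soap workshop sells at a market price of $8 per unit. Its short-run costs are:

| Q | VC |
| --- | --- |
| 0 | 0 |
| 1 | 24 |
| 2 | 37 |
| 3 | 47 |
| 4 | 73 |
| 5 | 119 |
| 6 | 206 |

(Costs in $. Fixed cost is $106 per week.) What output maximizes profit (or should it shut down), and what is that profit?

Profit at each row (π = 8Q − TC): Q=0: -106; Q=1: -122; Q=2: -127; Q=3: -129; Q=4: -147; Q=5: -185; Q=6: -264.
Profit is highest at Q = 0. Equivalently, the lowest AVC in the table is 47/3 ≈ $15.67 at Q = 3, and P = $8 falls below it — price never covers variable cost, so the firm shuts down and loses only its fixed cost.

Q = 0 (shut down); profit = -$106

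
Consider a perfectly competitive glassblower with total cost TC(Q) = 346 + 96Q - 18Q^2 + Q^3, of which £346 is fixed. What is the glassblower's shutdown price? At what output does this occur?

£15 per unit, at Q = 9

The shutdown price is the minimum of AVC. VC = 96Q - 18Q^2 + Q^3, so AVC = 96 - 18Q + Q^2.
At the minimum of AVC, MC = AVC. MC = 96 - 36Q + 3Q^2; setting MC = AVC gives 2Q^2 - 18Q = 0, so Q = 9. min AVC = 15.
The firm shuts down for any P below £15.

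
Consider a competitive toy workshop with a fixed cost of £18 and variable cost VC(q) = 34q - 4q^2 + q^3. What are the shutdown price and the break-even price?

Shutdown price = £30; break-even price = £37

AVC = 34 - 4q + q^2; minimized at q = 2, giving min AVC = £30. That is the shutdown price.
ATC = 18/q + 34 - 4q + q^2. Setting dATC/dq = −18/q^2 − 4 + 2q = 0 gives q = 3 (since 2·3^3 − 4·3^2 = 18).
min ATC = 18/3 + 34 − 4·3 + 3^2 = £37. That is the break-even price.
For £30 ≤ P < £37 the firm produces at a loss; below £30 it shuts down.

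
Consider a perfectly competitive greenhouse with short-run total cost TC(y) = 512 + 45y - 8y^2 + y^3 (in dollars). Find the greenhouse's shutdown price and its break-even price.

Shutdown price = $29; break-even price = $109

AVC = 45 - 8y + y^2; minimized at y = 4, giving min AVC = $29. That is the shutdown price.
ATC = 512/y + 45 - 8y + y^2. Setting dATC/dy = −512/y^2 − 8 + 2y = 0 gives y = 8 (since 2·8^3 − 8·8^2 = 512).
min ATC = 512/8 + 45 − 8·8 + 8^2 = $109. That is the break-even price.
For $29 ≤ P < $109 the firm produces at a loss; below $29 it shuts down.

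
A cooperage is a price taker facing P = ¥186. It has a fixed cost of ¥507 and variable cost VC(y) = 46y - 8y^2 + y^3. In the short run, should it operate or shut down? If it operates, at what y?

Produce at y = 10

From TC, MC = TC'(y) = 46 - 16y + 3y^2 and AVC = VC/y = 46 - 8y + y^2.
AVC hits its minimum where MC = AVC, at y = 4, giving min AVC = 46 - 8·4 + 4^2 = ¥30.
Because ¥186 ≥ ¥30, revenue can cover variable cost; the firm operates.
Solving P = MC: -140 - 16y + 3y^2 = 0 ⇒ y = -14/3 or 10. On the upward-sloping branch, y* = 10.
Check: AVC at y = 10 is ¥66 ≤ P, so revenue covers variable cost.
Profit = P·y − TC = 186·10 − 1167 = ¥693.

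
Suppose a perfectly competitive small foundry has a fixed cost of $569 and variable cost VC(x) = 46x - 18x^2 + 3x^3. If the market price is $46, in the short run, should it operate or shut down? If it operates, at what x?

From TC, MC = TC'(x) = 46 - 36x + 9x^2 and AVC = VC/x = 46 - 18x + 3x^2.
AVC is minimized where dAVC/dx = -18 + 6x = 0, at x = 3; min AVC = 46 - 18·3 + 3·3^2 = $19.
P = $46 exceeds min AVC = $19, so the firm stays open.
P = MC gives -36x + 9x^2 = 0, with roots 0 and 4. Take the larger (rising MC): x* = 4.
Check: AVC at x = 4 is $22 ≤ P, so revenue covers variable cost.
Profit = P·x − TC = 46·4 − 657 = -$473, a loss, but smaller than the $569 fixed cost the firm would lose by shutting down.

Produce at x = 4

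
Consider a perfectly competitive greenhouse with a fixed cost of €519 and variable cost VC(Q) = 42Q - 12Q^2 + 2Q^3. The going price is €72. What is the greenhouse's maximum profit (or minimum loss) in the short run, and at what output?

AVC = 42 - 12Q + 2Q^2; min AVC = €24 at Q = 3. Since P = €72 ≥ min AVC, the firm produces.
MC = 42 - 24Q + 6Q^2. Setting P = MC and taking the root on the rising branch gives Q* = 5.
TR = 72·5 = 360. TC = 519 + 160 = 679. Profit = 360 − 679 = -€319.
Shutting down would mean losing the fixed cost of €519, so operating at a loss of €319 is better by €200.

Profit = -€319 at Q = 5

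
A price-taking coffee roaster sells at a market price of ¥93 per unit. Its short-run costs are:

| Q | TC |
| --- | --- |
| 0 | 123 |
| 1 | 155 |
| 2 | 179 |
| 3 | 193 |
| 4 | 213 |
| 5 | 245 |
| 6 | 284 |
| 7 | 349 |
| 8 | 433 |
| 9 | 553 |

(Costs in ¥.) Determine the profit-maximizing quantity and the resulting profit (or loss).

Q = 8; profit = ¥311

Tabulate TR − TC: Q=0: -123; Q=1: -62; Q=2: 7; Q=3: 86; Q=4: 159; Q=5: 220; Q=6: 274; Q=7: 302; Q=8: 311; Q=9: 284.
Profit is maximized at Q = 8. AVC there is 310/8 = ¥38.75 ≤ P, so producing beats shutting down (which would give -¥123).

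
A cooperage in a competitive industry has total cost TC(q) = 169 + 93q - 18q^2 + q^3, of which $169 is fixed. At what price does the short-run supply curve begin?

$12 per unit

Short-run supply begins at min AVC. From VC = 93q - 18q^2 + q^3, AVC = 93 - 18q + q^2.
At the minimum of AVC, MC = AVC. MC = 93 - 36q + 3q^2; setting MC = AVC gives 2q^2 - 18q = 0, so q = 9. min AVC = 12.
So the shutdown price is $12.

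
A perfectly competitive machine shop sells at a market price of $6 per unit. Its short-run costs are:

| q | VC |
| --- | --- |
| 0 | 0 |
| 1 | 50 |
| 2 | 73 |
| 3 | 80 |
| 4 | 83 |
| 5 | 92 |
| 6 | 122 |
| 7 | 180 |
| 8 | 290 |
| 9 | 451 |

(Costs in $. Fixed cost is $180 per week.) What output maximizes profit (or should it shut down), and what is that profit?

Tabulate TR − TC: q=0: -180; q=1: -224; q=2: -241; q=3: -242; q=4: -239; q=5: -242; q=6: -266; q=7: -318; q=8: -422; q=9: -577.
Profit is highest at q = 0. Equivalently, the lowest AVC in the table is 92/5 ≈ $18.40 at q = 5, and P = $6 falls below it — price never covers variable cost, so the firm shuts down and loses only its fixed cost.

q = 0 (shut down); profit = -$180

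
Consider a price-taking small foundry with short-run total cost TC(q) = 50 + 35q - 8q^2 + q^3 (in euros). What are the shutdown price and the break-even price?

Shutdown price = min AVC. AVC = 35 - 8q + q^2, with vertex at q = 4 and minimum €19.
ATC = 50/q + 35 - 8q + q^2. Setting dATC/dq = −50/q^2 − 8 + 2q = 0 gives q = 5 (since 2·5^3 − 8·5^2 = 50).
min ATC = 50/5 + 35 − 8·5 + 5^2 = €30. That is the break-even price.
Between these two prices the firm operates at a loss; above €30 it earns a profit.

Shutdown price = €19; break-even price = €30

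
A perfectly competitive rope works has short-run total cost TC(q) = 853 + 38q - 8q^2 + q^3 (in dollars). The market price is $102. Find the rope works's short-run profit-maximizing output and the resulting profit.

AVC = 38 - 8q + q^2 has its minimum $22 at q = 4; price $102 clears that bar, so the firm operates.
MC = 38 - 16q + 3q^2. Setting P = MC and taking the root on the rising branch gives q* = 8.
TR = 102·8 = 816. TC = 853 + 304 = 1157. Profit = 816 − 1157 = -$341.
Shutting down would mean losing the fixed cost of $853, so operating at a loss of $341 is better by $512.

Profit = -$341 at q = 8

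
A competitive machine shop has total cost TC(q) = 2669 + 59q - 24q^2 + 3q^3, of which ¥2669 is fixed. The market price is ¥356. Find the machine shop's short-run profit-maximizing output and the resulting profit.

AVC = 59 - 24q + 3q^2; min AVC = ¥11 at q = 4. Since P = ¥356 ≥ min AVC, the firm produces.
With MC = 59 - 48q + 9q^2, P = MC on the upward-sloping part at q* = 9.
TR = 356·9 = 3204. TC = 2669 + 774 = 3443. Profit = 3204 − 3443 = -¥239.
By producing, the firm covers all variable cost plus ¥2430 of fixed cost; shutting down would lose the full ¥2669.

Profit = -¥239 at q = 9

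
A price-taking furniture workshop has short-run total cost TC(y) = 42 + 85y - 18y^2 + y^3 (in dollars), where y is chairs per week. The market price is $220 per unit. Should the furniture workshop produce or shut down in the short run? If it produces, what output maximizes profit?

Variable cost is VC = 85y - 18y^2 + y^3, so AVC = VC/y = 85 - 18y + y^2 and MC = dTC/dy = 85 - 36y + 3y^2.
AVC hits its minimum where MC = AVC, at y = 9, giving min AVC = 85 - 18·9 + 9^2 = $4.
Since P = $220 ≥ min AVC = $4, price covers variable cost and the firm should produce.
Solving P = MC: -135 - 36y + 3y^2 = 0 ⇒ y = -3 or 15. On the upward-sloping branch, y* = 15.
Check: AVC at y = 15 is $40 ≤ P, so revenue covers variable cost.
Profit = P·y − TC = 220·15 − 642 = $2658.

Produce at y = 15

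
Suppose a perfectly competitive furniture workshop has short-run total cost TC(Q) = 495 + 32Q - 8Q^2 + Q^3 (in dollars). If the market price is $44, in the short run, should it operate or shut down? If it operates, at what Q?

Produce at Q = 6

From TC, MC = TC'(Q) = 32 - 16Q + 3Q^2 and AVC = VC/Q = 32 - 8Q + Q^2.
AVC hits its minimum where MC = AVC, at Q = 4, giving min AVC = 32 - 8·4 + 4^2 = $16.
Since P = $44 ≥ min AVC = $16, price covers variable cost and the firm should produce.
Solving P = MC: -12 - 16Q + 3Q^2 = 0 ⇒ Q = -2/3 or 6. On the upward-sloping branch, Q* = 6.
Check: AVC at Q = 6 is $20 ≤ P, so revenue covers variable cost.
Profit = P·Q − TC = 44·6 − 615 = -$351, a loss, but smaller than the $495 fixed cost the firm would lose by shutting down.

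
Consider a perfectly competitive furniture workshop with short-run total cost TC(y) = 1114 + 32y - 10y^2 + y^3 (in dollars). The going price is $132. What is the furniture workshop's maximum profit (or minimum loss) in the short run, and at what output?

AVC = 32 - 10y + y^2 has its minimum $7 at y = 5; price $132 clears that bar, so the firm operates.
MC = 32 - 20y + 3y^2. Setting P = MC and taking the root on the rising branch gives y* = 10.
TR = 132·10 = 1320. TC = 1114 + 320 = 1434. Profit = 1320 − 1434 = -$114.
Shutting down would mean losing the fixed cost of $1114, so operating at a loss of $114 is better by $1000.

Profit = -$114 at y = 10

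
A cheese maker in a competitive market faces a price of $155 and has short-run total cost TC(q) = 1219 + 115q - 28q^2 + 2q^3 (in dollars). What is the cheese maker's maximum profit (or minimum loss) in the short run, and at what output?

AVC = 115 - 28q + 2q^2 has its minimum $17 at q = 7; price $155 clears that bar, so the firm operates.
MC = 115 - 56q + 6q^2. Setting P = MC and taking the root on the rising branch gives q* = 10.
TR = 155·10 = 1550. TC = 1219 + 350 = 1569. Profit = 1550 − 1569 = -$19.
That loss of $19 beats the $1219 the firm would lose by shutting down; producing recovers $1200 of fixed cost.

Profit = -$19 at q = 10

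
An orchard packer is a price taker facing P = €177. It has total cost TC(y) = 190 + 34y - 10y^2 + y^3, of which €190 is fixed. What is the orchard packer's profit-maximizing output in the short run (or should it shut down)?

Produce at y = 11

From TC, MC = TC'(y) = 34 - 20y + 3y^2 and AVC = VC/y = 34 - 10y + y^2.
The AVC parabola has its vertex at y = 10/2 = 5, where AVC = 34 - 10·5 + 5^2 = €9.
Since P = €177 ≥ min AVC = €9, price covers variable cost and the firm should produce.
Set P = MC: 177 = 34 - 20y + 3y^2 → -143 - 20y + 3y^2 = 0. The roots are y = -13/3 and y = 11; the profit-maximizing output is on the rising part of MC, so y* = 11.
Check: AVC at y = 11 is €45 ≤ P, so revenue covers variable cost.
Profit = P·y − TC = 177·11 − 685 = €1262.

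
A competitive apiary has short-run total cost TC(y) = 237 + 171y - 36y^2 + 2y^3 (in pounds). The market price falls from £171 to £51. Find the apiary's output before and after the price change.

Output falls from 12 to 10

MC = 171 - 72y + 6y^2; the shutdown threshold is min AVC = £9 (at y = 9).
At P = £171 ≥ min AVC, set P = MC on the rising branch: y = 12.
At P = £51 ≥ min AVC, set P = MC: y = 10. The firm stays open but cuts output.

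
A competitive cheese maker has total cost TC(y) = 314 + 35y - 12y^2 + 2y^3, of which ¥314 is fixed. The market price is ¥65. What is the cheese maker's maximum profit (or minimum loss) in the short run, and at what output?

Profit = -¥114 at y = 5

AVC = 35 - 12y + 2y^2 has its minimum ¥17 at y = 3; price ¥65 clears that bar, so the firm operates.
MC = 35 - 24y + 6y^2. Setting P = MC and taking the root on the rising branch gives y* = 5.
TR = 65·5 = 325. TC = 314 + 125 = 439. Profit = 325 − 439 = -¥114.
By producing, the firm covers all variable cost plus ¥200 of fixed cost; shutting down would lose the full ¥314.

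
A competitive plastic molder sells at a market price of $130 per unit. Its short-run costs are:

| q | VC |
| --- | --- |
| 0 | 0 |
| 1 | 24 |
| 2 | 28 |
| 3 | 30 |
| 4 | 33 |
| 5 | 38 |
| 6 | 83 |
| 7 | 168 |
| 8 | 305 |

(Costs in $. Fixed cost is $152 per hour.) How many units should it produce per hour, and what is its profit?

q = 7; profit = $590

Compute π = P·q − TC at each output: q=0: -152; q=1: -46; q=2: 80; q=3: 208; q=4: 335; q=5: 460; q=6: 545; q=7: 590; q=8: 583.
Profit is maximized at q = 7. AVC there is 168/7 = $24 ≤ P, so producing beats shutting down (which would give -$152).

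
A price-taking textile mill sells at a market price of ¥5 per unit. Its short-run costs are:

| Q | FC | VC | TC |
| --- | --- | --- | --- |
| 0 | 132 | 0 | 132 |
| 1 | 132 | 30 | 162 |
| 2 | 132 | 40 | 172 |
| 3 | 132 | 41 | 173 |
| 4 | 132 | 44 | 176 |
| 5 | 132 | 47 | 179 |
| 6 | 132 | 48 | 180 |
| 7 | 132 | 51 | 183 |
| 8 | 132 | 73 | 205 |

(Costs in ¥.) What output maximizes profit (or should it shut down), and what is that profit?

Tabulate TR − TC: Q=0: -132; Q=1: -157; Q=2: -162; Q=3: -158; Q=4: -156; Q=5: -154; Q=6: -150; Q=7: -148; Q=8: -165.
Profit is highest at Q = 0. Equivalently, the lowest AVC in the table is 51/7 ≈ ¥7.29 at Q = 7, and P = ¥5 falls below it — price never covers variable cost, so the firm shuts down and loses only its fixed cost.

Q = 0 (shut down); profit = -¥132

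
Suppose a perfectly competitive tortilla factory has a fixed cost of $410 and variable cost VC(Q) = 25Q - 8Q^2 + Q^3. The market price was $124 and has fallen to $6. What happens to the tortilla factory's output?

Output falls from 9 to 0 (the firm shuts down)

MC = 25 - 16Q + 3Q^2; the shutdown threshold is min AVC = $9 (at Q = 4).
With P = $124 above the shutdown price, P = MC gives Q = 9.
At P = $6 < min AVC = $9, price no longer covers variable cost at any output, so the firm shuts down: Q = 0.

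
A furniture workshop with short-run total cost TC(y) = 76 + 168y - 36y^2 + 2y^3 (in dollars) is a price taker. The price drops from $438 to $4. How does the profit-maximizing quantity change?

Output falls from 15 to 0 (the firm shuts down)

MC = 168 - 72y + 6y^2; the shutdown threshold is min AVC = $6 (at y = 9).
At P = $438 ≥ min AVC, set P = MC on the rising branch: y = 15.
At P = $4 < min AVC = $6, price no longer covers variable cost at any output, so the firm shuts down: y = 0.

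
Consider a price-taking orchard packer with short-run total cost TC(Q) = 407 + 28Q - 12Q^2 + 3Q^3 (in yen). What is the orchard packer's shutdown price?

The firm shuts down when price falls below the minimum of average variable cost. AVC = VC/Q = 28 - 12Q + 3Q^2.
dAVC/dQ = -12 + 6Q = 0 gives Q = 2. min AVC = 28 - 12·2 + 3·2^2 = 16.
The firm shuts down for any P below ¥16.

¥16 per unit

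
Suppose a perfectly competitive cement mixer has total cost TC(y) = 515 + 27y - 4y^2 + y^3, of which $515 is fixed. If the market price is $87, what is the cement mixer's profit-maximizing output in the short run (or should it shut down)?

Variable cost is VC = 27y - 4y^2 + y^3, so AVC = VC/y = 27 - 4y + y^2 and MC = dTC/dy = 27 - 8y + 3y^2.
AVC is minimized where dAVC/dy = -4 + 2y = 0, at y = 2; min AVC = 27 - 4·2 + 2^2 = $23.
P = $87 exceeds min AVC = $23, so the firm stays open.
Set P = MC: 87 = 27 - 8y + 3y^2 → -60 - 8y + 3y^2 = 0. The roots are y = -10/3 and y = 6; the profit-maximizing output is on the rising part of MC, so y* = 6.
Check: AVC at y = 6 is $39 ≤ P, so revenue covers variable cost.
Profit = P·y − TC = 87·6 − 749 = -$227, a loss, but smaller than the $515 fixed cost the firm would lose by shutting down.

Produce at y = 6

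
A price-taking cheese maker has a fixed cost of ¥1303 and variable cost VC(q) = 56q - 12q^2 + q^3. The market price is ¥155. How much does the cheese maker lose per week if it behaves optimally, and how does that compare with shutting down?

AVC = 56 - 12q + q^2; min AVC = ¥20 at q = 6. Since P = ¥155 ≥ min AVC, the firm produces.
MC = 56 - 24q + 3q^2. Setting P = MC and taking the root on the rising branch gives q* = 11.
TR = 155·11 = 1705. TC = 1303 + 495 = 1798. Profit = 1705 − 1798 = -¥93.
That loss of ¥93 beats the ¥1303 the firm would lose by shutting down; producing recovers ¥1210 of fixed cost.

Profit = -¥93 at q = 11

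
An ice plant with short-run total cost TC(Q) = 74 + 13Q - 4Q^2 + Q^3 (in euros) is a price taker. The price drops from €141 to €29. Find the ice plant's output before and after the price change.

MC = 13 - 8Q + 3Q^2; the shutdown threshold is min AVC = €9 (at Q = 2).
At P = €141 ≥ min AVC, set P = MC on the rising branch: Q = 8.
At P = €29 ≥ min AVC, set P = MC: Q = 4. The firm stays open but cuts output.

Output falls from 8 to 4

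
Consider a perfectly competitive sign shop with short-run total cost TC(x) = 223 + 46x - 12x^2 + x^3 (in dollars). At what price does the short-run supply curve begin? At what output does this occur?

The firm shuts down when price falls below the minimum of average variable cost. AVC = VC/x = 46 - 12x + x^2.
At the minimum of AVC, MC = AVC. MC = 46 - 24x + 3x^2; setting MC = AVC gives 2x^2 - 12x = 0, so x = 6. min AVC = 10.
So the shutdown price is $10.

$10 per unit, at x = 6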